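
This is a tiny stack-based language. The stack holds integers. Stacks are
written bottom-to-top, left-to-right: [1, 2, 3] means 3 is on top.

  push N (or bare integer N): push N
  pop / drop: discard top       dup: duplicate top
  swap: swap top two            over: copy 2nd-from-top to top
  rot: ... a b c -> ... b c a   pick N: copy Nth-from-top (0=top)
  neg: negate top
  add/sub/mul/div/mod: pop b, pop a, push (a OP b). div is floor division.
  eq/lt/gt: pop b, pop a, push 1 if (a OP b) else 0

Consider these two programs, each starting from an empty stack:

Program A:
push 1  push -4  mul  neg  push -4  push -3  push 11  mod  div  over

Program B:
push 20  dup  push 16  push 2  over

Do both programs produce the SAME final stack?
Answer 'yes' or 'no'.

Answer: no

Derivation:
Program A trace:
  After 'push 1': [1]
  After 'push -4': [1, -4]
  After 'mul': [-4]
  After 'neg': [4]
  After 'push -4': [4, -4]
  After 'push -3': [4, -4, -3]
  After 'push 11': [4, -4, -3, 11]
  After 'mod': [4, -4, 8]
  After 'div': [4, -1]
  After 'over': [4, -1, 4]
Program A final stack: [4, -1, 4]

Program B trace:
  After 'push 20': [20]
  After 'dup': [20, 20]
  After 'push 16': [20, 20, 16]
  After 'push 2': [20, 20, 16, 2]
  After 'over': [20, 20, 16, 2, 16]
Program B final stack: [20, 20, 16, 2, 16]
Same: no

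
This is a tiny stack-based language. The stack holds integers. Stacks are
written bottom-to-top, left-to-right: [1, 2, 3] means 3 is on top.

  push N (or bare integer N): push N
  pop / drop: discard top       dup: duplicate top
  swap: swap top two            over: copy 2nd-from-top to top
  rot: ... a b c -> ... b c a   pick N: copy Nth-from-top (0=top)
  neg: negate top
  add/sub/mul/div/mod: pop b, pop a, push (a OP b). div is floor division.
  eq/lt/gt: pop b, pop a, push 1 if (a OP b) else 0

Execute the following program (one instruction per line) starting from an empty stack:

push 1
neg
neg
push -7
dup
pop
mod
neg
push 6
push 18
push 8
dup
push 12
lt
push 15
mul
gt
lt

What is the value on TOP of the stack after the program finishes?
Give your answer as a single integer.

After 'push 1': [1]
After 'neg': [-1]
After 'neg': [1]
After 'push -7': [1, -7]
After 'dup': [1, -7, -7]
After 'pop': [1, -7]
After 'mod': [-6]
After 'neg': [6]
After 'push 6': [6, 6]
After 'push 18': [6, 6, 18]
After 'push 8': [6, 6, 18, 8]
After 'dup': [6, 6, 18, 8, 8]
After 'push 12': [6, 6, 18, 8, 8, 12]
After 'lt': [6, 6, 18, 8, 1]
After 'push 15': [6, 6, 18, 8, 1, 15]
After 'mul': [6, 6, 18, 8, 15]
After 'gt': [6, 6, 18, 0]
After 'lt': [6, 6, 0]

Answer: 0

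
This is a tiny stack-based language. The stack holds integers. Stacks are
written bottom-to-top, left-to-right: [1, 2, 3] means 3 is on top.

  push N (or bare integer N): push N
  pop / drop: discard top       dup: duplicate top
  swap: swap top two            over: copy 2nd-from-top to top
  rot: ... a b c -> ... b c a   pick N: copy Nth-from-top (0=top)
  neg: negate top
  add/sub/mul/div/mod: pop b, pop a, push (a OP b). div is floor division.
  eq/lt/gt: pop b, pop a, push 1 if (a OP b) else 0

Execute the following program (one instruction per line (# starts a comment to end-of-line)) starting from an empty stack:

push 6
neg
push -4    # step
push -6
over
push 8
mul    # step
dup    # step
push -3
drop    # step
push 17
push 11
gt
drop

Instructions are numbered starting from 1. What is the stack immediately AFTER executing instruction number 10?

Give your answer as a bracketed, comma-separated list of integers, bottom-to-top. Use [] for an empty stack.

Answer: [-6, -4, -6, -32, -32]

Derivation:
Step 1 ('push 6'): [6]
Step 2 ('neg'): [-6]
Step 3 ('push -4'): [-6, -4]
Step 4 ('push -6'): [-6, -4, -6]
Step 5 ('over'): [-6, -4, -6, -4]
Step 6 ('push 8'): [-6, -4, -6, -4, 8]
Step 7 ('mul'): [-6, -4, -6, -32]
Step 8 ('dup'): [-6, -4, -6, -32, -32]
Step 9 ('push -3'): [-6, -4, -6, -32, -32, -3]
Step 10 ('drop'): [-6, -4, -6, -32, -32]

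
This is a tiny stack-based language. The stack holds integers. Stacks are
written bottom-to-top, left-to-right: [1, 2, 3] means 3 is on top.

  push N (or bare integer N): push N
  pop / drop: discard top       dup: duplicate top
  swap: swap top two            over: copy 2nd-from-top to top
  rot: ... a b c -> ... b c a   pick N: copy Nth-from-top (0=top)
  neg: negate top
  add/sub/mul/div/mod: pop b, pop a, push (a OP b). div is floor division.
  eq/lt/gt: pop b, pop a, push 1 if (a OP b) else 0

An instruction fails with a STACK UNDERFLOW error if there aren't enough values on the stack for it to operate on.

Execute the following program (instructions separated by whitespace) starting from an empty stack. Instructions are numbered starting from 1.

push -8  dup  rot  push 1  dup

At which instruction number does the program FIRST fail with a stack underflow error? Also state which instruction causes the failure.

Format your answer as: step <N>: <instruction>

Step 1 ('push -8'): stack = [-8], depth = 1
Step 2 ('dup'): stack = [-8, -8], depth = 2
Step 3 ('rot'): needs 3 value(s) but depth is 2 — STACK UNDERFLOW

Answer: step 3: rot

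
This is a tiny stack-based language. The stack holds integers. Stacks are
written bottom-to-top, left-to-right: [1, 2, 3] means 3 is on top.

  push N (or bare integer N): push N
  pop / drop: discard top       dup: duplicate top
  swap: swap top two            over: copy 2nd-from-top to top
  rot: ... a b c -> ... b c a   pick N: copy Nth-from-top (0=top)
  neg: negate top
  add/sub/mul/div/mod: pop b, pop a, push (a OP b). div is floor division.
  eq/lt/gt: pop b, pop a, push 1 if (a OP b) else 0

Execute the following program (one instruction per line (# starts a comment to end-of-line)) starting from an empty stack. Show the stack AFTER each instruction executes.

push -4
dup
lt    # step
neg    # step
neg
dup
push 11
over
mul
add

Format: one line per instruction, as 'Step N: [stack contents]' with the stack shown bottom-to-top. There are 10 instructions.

Step 1: [-4]
Step 2: [-4, -4]
Step 3: [0]
Step 4: [0]
Step 5: [0]
Step 6: [0, 0]
Step 7: [0, 0, 11]
Step 8: [0, 0, 11, 0]
Step 9: [0, 0, 0]
Step 10: [0, 0]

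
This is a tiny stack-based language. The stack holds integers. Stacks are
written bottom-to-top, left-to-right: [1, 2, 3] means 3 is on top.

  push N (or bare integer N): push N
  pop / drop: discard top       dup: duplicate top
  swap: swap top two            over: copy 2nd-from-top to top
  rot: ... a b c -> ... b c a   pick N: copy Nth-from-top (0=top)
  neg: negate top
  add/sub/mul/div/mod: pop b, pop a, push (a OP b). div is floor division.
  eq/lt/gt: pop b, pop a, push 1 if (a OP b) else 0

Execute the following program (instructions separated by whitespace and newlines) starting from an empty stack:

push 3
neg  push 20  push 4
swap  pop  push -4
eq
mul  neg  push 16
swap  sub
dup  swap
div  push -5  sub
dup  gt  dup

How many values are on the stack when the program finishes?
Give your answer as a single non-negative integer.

Answer: 2

Derivation:
After 'push 3': stack = [3] (depth 1)
After 'neg': stack = [-3] (depth 1)
After 'push 20': stack = [-3, 20] (depth 2)
After 'push 4': stack = [-3, 20, 4] (depth 3)
After 'swap': stack = [-3, 4, 20] (depth 3)
After 'pop': stack = [-3, 4] (depth 2)
After 'push -4': stack = [-3, 4, -4] (depth 3)
After 'eq': stack = [-3, 0] (depth 2)
After 'mul': stack = [0] (depth 1)
After 'neg': stack = [0] (depth 1)
  ...
After 'swap': stack = [16, 0] (depth 2)
After 'sub': stack = [16] (depth 1)
After 'dup': stack = [16, 16] (depth 2)
After 'swap': stack = [16, 16] (depth 2)
After 'div': stack = [1] (depth 1)
After 'push -5': stack = [1, -5] (depth 2)
After 'sub': stack = [6] (depth 1)
After 'dup': stack = [6, 6] (depth 2)
After 'gt': stack = [0] (depth 1)
After 'dup': stack = [0, 0] (depth 2)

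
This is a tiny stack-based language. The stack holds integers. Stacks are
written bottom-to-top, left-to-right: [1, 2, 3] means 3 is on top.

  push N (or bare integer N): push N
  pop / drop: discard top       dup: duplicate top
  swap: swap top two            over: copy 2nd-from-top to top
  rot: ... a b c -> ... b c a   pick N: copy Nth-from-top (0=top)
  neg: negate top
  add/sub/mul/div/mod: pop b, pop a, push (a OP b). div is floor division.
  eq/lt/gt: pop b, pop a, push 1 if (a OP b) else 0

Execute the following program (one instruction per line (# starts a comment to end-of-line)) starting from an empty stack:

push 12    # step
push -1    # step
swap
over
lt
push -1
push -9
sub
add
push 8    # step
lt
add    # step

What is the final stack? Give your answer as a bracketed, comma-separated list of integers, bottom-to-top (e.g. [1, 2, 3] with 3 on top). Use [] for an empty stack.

After 'push 12': [12]
After 'push -1': [12, -1]
After 'swap': [-1, 12]
After 'over': [-1, 12, -1]
After 'lt': [-1, 0]
After 'push -1': [-1, 0, -1]
After 'push -9': [-1, 0, -1, -9]
After 'sub': [-1, 0, 8]
After 'add': [-1, 8]
After 'push 8': [-1, 8, 8]
After 'lt': [-1, 0]
After 'add': [-1]

Answer: [-1]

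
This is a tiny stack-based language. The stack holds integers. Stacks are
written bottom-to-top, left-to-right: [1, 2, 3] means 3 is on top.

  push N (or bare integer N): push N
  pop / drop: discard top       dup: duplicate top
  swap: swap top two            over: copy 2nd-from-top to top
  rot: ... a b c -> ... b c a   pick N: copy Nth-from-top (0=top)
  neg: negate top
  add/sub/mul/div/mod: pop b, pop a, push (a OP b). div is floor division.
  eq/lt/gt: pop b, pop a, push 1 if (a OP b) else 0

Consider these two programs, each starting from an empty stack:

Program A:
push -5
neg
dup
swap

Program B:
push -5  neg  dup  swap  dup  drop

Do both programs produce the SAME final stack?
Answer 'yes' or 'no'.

Program A trace:
  After 'push -5': [-5]
  After 'neg': [5]
  After 'dup': [5, 5]
  After 'swap': [5, 5]
Program A final stack: [5, 5]

Program B trace:
  After 'push -5': [-5]
  After 'neg': [5]
  After 'dup': [5, 5]
  After 'swap': [5, 5]
  After 'dup': [5, 5, 5]
  After 'drop': [5, 5]
Program B final stack: [5, 5]
Same: yes

Answer: yes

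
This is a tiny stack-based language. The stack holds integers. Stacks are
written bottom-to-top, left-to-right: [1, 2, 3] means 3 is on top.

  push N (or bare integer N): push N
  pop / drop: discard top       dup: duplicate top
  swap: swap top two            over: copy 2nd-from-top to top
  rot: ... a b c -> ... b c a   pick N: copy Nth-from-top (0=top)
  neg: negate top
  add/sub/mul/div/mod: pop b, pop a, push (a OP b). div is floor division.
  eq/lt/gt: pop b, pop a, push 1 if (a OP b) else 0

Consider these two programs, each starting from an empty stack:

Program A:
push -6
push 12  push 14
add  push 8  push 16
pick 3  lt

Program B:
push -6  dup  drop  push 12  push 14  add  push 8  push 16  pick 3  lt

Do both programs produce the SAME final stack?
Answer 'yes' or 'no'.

Program A trace:
  After 'push -6': [-6]
  After 'push 12': [-6, 12]
  After 'push 14': [-6, 12, 14]
  After 'add': [-6, 26]
  After 'push 8': [-6, 26, 8]
  After 'push 16': [-6, 26, 8, 16]
  After 'pick 3': [-6, 26, 8, 16, -6]
  After 'lt': [-6, 26, 8, 0]
Program A final stack: [-6, 26, 8, 0]

Program B trace:
  After 'push -6': [-6]
  After 'dup': [-6, -6]
  After 'drop': [-6]
  After 'push 12': [-6, 12]
  After 'push 14': [-6, 12, 14]
  After 'add': [-6, 26]
  After 'push 8': [-6, 26, 8]
  After 'push 16': [-6, 26, 8, 16]
  After 'pick 3': [-6, 26, 8, 16, -6]
  After 'lt': [-6, 26, 8, 0]
Program B final stack: [-6, 26, 8, 0]
Same: yes

Answer: yes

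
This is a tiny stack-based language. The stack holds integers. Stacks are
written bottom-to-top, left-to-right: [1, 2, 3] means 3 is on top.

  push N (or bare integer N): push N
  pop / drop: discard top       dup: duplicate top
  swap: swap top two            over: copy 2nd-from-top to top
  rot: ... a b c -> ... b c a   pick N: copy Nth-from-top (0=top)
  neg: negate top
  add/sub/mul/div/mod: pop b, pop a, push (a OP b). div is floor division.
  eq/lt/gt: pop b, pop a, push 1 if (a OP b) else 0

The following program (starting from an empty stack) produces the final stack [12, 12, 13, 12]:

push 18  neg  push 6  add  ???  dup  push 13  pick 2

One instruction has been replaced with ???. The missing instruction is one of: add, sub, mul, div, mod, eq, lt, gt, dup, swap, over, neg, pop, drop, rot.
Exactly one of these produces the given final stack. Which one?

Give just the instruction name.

Answer: neg

Derivation:
Stack before ???: [-12]
Stack after ???:  [12]
The instruction that transforms [-12] -> [12] is: neg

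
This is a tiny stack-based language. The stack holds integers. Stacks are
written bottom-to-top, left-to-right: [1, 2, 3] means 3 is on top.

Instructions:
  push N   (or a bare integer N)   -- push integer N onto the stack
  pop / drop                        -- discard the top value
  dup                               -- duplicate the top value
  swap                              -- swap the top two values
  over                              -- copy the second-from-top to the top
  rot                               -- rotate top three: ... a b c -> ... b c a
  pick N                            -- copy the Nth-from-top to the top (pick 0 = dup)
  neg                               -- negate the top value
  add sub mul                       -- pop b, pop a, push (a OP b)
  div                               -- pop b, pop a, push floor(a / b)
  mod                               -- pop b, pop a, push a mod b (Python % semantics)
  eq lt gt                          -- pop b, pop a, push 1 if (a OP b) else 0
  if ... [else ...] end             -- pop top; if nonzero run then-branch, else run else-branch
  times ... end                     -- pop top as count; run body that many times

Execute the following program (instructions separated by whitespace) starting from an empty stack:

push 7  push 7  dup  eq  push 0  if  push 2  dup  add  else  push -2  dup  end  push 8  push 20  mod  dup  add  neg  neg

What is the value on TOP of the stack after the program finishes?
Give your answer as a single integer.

Answer: 16

Derivation:
After 'push 7': [7]
After 'push 7': [7, 7]
After 'dup': [7, 7, 7]
After 'eq': [7, 1]
After 'push 0': [7, 1, 0]
After 'if': [7, 1]
After 'push -2': [7, 1, -2]
After 'dup': [7, 1, -2, -2]
After 'push 8': [7, 1, -2, -2, 8]
After 'push 20': [7, 1, -2, -2, 8, 20]
After 'mod': [7, 1, -2, -2, 8]
After 'dup': [7, 1, -2, -2, 8, 8]
After 'add': [7, 1, -2, -2, 16]
After 'neg': [7, 1, -2, -2, -16]
After 'neg': [7, 1, -2, -2, 16]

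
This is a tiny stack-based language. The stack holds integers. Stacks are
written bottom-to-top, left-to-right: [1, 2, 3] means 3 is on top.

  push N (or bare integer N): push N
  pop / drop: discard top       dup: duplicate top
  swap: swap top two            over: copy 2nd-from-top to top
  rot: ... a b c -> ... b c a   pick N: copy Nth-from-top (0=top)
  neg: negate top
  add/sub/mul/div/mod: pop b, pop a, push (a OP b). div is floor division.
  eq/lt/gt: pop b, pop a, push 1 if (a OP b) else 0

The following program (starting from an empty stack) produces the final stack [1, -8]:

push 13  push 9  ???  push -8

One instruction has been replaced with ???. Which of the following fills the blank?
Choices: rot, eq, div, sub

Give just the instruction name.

Answer: div

Derivation:
Stack before ???: [13, 9]
Stack after ???:  [1]
Checking each choice:
  rot: stack underflow (need 3, have 2)
  eq: produces [0, -8]
  div: MATCH
  sub: produces [4, -8]


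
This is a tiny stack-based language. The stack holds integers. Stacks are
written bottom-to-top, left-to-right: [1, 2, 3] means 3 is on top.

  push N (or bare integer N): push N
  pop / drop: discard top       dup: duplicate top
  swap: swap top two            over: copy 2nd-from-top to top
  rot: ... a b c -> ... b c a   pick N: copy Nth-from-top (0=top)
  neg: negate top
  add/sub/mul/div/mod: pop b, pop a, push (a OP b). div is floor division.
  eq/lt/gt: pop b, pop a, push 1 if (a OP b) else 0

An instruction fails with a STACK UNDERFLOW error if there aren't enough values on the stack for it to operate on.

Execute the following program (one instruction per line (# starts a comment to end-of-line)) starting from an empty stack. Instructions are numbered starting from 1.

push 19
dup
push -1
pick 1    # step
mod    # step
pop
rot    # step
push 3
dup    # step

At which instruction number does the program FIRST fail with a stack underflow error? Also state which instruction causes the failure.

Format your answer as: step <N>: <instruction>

Step 1 ('push 19'): stack = [19], depth = 1
Step 2 ('dup'): stack = [19, 19], depth = 2
Step 3 ('push -1'): stack = [19, 19, -1], depth = 3
Step 4 ('pick 1'): stack = [19, 19, -1, 19], depth = 4
Step 5 ('mod'): stack = [19, 19, 18], depth = 3
Step 6 ('pop'): stack = [19, 19], depth = 2
Step 7 ('rot'): needs 3 value(s) but depth is 2 — STACK UNDERFLOW

Answer: step 7: rot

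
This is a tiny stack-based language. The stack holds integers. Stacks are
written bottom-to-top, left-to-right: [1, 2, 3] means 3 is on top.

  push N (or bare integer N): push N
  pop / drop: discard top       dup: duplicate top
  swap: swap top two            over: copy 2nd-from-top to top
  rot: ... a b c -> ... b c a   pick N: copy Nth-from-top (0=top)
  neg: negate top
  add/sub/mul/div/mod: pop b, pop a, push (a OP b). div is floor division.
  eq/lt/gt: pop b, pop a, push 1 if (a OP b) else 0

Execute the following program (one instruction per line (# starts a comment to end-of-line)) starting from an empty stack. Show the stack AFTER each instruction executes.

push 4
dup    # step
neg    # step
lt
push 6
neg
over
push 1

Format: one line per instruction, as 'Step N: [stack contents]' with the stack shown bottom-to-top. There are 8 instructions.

Step 1: [4]
Step 2: [4, 4]
Step 3: [4, -4]
Step 4: [0]
Step 5: [0, 6]
Step 6: [0, -6]
Step 7: [0, -6, 0]
Step 8: [0, -6, 0, 1]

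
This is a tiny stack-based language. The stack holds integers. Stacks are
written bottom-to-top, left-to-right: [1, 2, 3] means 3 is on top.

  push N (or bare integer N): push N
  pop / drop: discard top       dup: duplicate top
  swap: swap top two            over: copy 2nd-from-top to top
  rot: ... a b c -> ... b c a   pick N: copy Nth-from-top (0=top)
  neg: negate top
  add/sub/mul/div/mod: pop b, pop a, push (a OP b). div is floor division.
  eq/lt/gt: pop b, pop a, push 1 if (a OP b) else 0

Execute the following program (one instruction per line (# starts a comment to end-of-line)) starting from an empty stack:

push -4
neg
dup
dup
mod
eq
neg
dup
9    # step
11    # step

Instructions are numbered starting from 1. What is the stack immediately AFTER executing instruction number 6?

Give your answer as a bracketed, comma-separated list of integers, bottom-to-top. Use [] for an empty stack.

Answer: [0]

Derivation:
Step 1 ('push -4'): [-4]
Step 2 ('neg'): [4]
Step 3 ('dup'): [4, 4]
Step 4 ('dup'): [4, 4, 4]
Step 5 ('mod'): [4, 0]
Step 6 ('eq'): [0]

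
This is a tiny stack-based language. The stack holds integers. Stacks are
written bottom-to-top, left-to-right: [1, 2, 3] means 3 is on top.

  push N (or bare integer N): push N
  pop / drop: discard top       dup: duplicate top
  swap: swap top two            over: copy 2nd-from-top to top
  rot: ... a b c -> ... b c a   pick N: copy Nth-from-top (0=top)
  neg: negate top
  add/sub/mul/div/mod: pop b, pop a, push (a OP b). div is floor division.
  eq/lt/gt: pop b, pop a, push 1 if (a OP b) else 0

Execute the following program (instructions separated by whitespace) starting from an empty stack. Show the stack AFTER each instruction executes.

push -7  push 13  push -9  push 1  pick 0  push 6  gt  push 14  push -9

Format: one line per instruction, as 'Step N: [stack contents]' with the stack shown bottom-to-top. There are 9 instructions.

Step 1: [-7]
Step 2: [-7, 13]
Step 3: [-7, 13, -9]
Step 4: [-7, 13, -9, 1]
Step 5: [-7, 13, -9, 1, 1]
Step 6: [-7, 13, -9, 1, 1, 6]
Step 7: [-7, 13, -9, 1, 0]
Step 8: [-7, 13, -9, 1, 0, 14]
Step 9: [-7, 13, -9, 1, 0, 14, -9]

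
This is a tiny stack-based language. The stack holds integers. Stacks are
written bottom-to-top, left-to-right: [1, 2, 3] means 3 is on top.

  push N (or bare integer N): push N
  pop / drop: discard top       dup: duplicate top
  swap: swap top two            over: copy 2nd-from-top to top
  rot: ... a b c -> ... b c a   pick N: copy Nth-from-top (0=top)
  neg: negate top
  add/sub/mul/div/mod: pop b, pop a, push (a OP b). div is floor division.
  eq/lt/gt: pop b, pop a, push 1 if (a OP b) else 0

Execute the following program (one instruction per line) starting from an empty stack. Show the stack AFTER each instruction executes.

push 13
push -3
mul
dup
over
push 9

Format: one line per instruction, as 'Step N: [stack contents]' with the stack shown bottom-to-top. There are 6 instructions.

Step 1: [13]
Step 2: [13, -3]
Step 3: [-39]
Step 4: [-39, -39]
Step 5: [-39, -39, -39]
Step 6: [-39, -39, -39, 9]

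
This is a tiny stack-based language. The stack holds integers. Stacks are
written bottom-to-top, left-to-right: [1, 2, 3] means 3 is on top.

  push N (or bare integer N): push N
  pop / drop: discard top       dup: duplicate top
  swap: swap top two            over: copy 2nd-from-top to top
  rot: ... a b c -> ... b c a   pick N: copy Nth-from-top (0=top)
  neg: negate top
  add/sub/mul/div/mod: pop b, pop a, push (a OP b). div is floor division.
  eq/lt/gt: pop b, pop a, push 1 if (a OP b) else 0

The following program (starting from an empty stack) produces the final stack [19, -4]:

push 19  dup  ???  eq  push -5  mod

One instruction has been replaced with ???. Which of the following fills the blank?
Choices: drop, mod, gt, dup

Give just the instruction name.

Answer: dup

Derivation:
Stack before ???: [19, 19]
Stack after ???:  [19, 19, 19]
Checking each choice:
  drop: stack underflow (need 2, have 1)
  mod: stack underflow (need 2, have 1)
  gt: stack underflow (need 2, have 1)
  dup: MATCH


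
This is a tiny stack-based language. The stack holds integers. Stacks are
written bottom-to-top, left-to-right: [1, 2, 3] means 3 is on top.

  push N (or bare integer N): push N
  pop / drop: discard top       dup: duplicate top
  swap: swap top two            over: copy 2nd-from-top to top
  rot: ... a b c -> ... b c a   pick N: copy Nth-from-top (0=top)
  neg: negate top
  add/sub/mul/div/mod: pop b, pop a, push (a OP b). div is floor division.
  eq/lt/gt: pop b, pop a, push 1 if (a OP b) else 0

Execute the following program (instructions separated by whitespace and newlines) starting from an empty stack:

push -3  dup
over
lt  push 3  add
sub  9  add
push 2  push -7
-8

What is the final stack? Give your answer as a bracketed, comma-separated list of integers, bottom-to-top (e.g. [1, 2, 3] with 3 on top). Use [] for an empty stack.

After 'push -3': [-3]
After 'dup': [-3, -3]
After 'over': [-3, -3, -3]
After 'lt': [-3, 0]
After 'push 3': [-3, 0, 3]
After 'add': [-3, 3]
After 'sub': [-6]
After 'push 9': [-6, 9]
After 'add': [3]
After 'push 2': [3, 2]
After 'push -7': [3, 2, -7]
After 'push -8': [3, 2, -7, -8]

Answer: [3, 2, -7, -8]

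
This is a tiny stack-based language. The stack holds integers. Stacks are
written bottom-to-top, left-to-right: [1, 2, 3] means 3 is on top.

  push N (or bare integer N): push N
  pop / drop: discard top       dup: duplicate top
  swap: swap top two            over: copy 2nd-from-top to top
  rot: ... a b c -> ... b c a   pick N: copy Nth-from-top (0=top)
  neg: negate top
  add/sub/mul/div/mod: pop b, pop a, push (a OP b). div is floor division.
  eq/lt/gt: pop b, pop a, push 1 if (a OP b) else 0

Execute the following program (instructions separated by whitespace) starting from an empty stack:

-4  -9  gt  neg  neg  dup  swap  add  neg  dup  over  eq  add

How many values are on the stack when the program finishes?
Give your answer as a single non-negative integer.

After 'push -4': stack = [-4] (depth 1)
After 'push -9': stack = [-4, -9] (depth 2)
After 'gt': stack = [1] (depth 1)
After 'neg': stack = [-1] (depth 1)
After 'neg': stack = [1] (depth 1)
After 'dup': stack = [1, 1] (depth 2)
After 'swap': stack = [1, 1] (depth 2)
After 'add': stack = [2] (depth 1)
After 'neg': stack = [-2] (depth 1)
After 'dup': stack = [-2, -2] (depth 2)
After 'over': stack = [-2, -2, -2] (depth 3)
After 'eq': stack = [-2, 1] (depth 2)
After 'add': stack = [-1] (depth 1)

Answer: 1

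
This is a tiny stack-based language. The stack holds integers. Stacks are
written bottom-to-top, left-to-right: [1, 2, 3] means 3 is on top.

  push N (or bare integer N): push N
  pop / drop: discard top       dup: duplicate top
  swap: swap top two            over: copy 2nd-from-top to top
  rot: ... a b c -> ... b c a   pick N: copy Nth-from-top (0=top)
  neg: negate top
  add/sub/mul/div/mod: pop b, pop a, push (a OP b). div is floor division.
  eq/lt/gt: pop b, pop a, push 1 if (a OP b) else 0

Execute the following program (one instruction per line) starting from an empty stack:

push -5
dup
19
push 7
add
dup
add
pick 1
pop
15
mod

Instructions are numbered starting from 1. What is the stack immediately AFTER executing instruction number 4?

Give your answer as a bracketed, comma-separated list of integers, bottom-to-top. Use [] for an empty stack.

Answer: [-5, -5, 19, 7]

Derivation:
Step 1 ('push -5'): [-5]
Step 2 ('dup'): [-5, -5]
Step 3 ('19'): [-5, -5, 19]
Step 4 ('push 7'): [-5, -5, 19, 7]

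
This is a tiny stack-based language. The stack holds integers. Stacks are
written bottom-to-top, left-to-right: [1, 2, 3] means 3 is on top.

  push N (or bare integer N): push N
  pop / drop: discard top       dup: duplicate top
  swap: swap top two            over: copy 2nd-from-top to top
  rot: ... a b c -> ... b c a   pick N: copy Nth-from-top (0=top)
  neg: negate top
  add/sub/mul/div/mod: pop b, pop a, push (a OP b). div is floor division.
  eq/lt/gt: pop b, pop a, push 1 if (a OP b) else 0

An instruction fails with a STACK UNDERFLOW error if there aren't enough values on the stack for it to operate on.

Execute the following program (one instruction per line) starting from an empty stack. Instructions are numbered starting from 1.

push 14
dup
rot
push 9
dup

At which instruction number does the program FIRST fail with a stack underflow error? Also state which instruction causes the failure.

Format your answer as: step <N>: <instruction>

Answer: step 3: rot

Derivation:
Step 1 ('push 14'): stack = [14], depth = 1
Step 2 ('dup'): stack = [14, 14], depth = 2
Step 3 ('rot'): needs 3 value(s) but depth is 2 — STACK UNDERFLOW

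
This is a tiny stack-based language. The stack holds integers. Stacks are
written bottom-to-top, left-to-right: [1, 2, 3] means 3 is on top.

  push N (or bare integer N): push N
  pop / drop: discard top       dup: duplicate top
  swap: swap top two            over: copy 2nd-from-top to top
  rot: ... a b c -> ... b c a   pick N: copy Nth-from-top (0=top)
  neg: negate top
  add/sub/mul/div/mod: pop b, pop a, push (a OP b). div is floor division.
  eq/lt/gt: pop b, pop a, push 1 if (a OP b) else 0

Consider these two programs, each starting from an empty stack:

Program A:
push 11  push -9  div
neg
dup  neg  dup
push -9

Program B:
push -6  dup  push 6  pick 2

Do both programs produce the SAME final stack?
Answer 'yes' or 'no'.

Answer: no

Derivation:
Program A trace:
  After 'push 11': [11]
  After 'push -9': [11, -9]
  After 'div': [-2]
  After 'neg': [2]
  After 'dup': [2, 2]
  After 'neg': [2, -2]
  After 'dup': [2, -2, -2]
  After 'push -9': [2, -2, -2, -9]
Program A final stack: [2, -2, -2, -9]

Program B trace:
  After 'push -6': [-6]
  After 'dup': [-6, -6]
  After 'push 6': [-6, -6, 6]
  After 'pick 2': [-6, -6, 6, -6]
Program B final stack: [-6, -6, 6, -6]
Same: no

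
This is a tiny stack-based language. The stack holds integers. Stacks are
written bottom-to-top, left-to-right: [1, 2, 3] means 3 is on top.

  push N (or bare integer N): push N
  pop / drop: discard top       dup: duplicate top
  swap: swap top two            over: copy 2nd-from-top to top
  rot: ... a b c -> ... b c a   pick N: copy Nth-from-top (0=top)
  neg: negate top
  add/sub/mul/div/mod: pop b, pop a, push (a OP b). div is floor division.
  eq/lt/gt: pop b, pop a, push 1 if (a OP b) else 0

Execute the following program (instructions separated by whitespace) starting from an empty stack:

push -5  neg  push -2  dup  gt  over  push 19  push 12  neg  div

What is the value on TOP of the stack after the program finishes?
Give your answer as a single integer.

Answer: -2

Derivation:
After 'push -5': [-5]
After 'neg': [5]
After 'push -2': [5, -2]
After 'dup': [5, -2, -2]
After 'gt': [5, 0]
After 'over': [5, 0, 5]
After 'push 19': [5, 0, 5, 19]
After 'push 12': [5, 0, 5, 19, 12]
After 'neg': [5, 0, 5, 19, -12]
After 'div': [5, 0, 5, -2]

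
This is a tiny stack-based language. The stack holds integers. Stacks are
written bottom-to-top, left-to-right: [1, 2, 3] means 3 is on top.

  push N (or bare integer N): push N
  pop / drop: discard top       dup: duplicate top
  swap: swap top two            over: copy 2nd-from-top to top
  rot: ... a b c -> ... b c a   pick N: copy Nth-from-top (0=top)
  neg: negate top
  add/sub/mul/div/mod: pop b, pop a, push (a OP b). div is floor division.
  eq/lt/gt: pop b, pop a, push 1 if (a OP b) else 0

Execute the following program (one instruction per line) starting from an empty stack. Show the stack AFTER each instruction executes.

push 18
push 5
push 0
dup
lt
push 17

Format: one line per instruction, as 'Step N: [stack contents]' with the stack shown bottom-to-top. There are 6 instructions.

Step 1: [18]
Step 2: [18, 5]
Step 3: [18, 5, 0]
Step 4: [18, 5, 0, 0]
Step 5: [18, 5, 0]
Step 6: [18, 5, 0, 17]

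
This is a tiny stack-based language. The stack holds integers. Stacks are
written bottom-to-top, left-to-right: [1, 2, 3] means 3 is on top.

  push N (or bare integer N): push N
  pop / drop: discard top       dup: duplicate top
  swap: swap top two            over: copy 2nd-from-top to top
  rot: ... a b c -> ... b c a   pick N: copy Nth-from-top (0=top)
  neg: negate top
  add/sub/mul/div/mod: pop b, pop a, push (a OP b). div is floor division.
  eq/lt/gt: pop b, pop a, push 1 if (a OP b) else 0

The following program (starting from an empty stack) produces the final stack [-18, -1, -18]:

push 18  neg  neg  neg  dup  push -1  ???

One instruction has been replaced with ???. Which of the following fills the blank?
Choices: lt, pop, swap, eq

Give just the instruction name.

Answer: swap

Derivation:
Stack before ???: [-18, -18, -1]
Stack after ???:  [-18, -1, -18]
Checking each choice:
  lt: produces [-18, 1]
  pop: produces [-18, -18]
  swap: MATCH
  eq: produces [-18, 0]


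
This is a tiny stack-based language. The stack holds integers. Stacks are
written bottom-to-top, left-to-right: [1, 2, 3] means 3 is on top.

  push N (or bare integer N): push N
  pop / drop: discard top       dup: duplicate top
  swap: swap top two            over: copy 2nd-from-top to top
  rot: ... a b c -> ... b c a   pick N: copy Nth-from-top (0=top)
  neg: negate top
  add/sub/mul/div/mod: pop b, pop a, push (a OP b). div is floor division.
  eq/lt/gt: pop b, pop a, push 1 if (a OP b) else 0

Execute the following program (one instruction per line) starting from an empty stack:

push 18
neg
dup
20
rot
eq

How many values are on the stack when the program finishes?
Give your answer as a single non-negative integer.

After 'push 18': stack = [18] (depth 1)
After 'neg': stack = [-18] (depth 1)
After 'dup': stack = [-18, -18] (depth 2)
After 'push 20': stack = [-18, -18, 20] (depth 3)
After 'rot': stack = [-18, 20, -18] (depth 3)
After 'eq': stack = [-18, 0] (depth 2)

Answer: 2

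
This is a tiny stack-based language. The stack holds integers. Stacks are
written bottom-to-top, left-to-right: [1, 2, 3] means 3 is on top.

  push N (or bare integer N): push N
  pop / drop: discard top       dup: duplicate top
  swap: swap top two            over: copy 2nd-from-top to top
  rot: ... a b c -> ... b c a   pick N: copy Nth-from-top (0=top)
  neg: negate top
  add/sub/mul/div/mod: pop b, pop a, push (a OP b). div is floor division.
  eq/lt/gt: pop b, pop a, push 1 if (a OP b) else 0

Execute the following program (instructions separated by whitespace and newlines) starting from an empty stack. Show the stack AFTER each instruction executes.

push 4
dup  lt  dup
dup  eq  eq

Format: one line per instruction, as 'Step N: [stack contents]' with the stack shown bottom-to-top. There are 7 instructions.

Step 1: [4]
Step 2: [4, 4]
Step 3: [0]
Step 4: [0, 0]
Step 5: [0, 0, 0]
Step 6: [0, 1]
Step 7: [0]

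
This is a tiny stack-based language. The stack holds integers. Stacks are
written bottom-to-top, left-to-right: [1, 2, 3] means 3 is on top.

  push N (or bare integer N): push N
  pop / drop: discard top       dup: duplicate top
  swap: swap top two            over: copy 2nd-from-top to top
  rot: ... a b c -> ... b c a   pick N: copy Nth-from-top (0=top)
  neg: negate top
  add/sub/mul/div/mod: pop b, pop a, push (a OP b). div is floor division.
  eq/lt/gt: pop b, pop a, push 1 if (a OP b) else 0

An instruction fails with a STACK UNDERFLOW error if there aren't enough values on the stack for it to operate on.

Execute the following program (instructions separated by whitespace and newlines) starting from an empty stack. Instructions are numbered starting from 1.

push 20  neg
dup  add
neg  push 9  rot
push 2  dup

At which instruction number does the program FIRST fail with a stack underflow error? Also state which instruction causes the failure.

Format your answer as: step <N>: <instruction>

Step 1 ('push 20'): stack = [20], depth = 1
Step 2 ('neg'): stack = [-20], depth = 1
Step 3 ('dup'): stack = [-20, -20], depth = 2
Step 4 ('add'): stack = [-40], depth = 1
Step 5 ('neg'): stack = [40], depth = 1
Step 6 ('push 9'): stack = [40, 9], depth = 2
Step 7 ('rot'): needs 3 value(s) but depth is 2 — STACK UNDERFLOW

Answer: step 7: rot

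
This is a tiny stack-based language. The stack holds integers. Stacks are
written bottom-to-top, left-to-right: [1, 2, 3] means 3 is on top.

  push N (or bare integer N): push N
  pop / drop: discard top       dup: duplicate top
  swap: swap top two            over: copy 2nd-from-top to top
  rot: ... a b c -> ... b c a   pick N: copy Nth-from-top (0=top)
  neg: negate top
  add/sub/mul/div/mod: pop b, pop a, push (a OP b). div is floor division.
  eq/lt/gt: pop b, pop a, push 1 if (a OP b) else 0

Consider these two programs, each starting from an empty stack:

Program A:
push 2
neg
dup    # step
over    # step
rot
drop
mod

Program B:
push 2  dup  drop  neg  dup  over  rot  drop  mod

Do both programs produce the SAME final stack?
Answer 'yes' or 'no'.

Program A trace:
  After 'push 2': [2]
  After 'neg': [-2]
  After 'dup': [-2, -2]
  After 'over': [-2, -2, -2]
  After 'rot': [-2, -2, -2]
  After 'drop': [-2, -2]
  After 'mod': [0]
Program A final stack: [0]

Program B trace:
  After 'push 2': [2]
  After 'dup': [2, 2]
  After 'drop': [2]
  After 'neg': [-2]
  After 'dup': [-2, -2]
  After 'over': [-2, -2, -2]
  After 'rot': [-2, -2, -2]
  After 'drop': [-2, -2]
  After 'mod': [0]
Program B final stack: [0]
Same: yes

Answer: yes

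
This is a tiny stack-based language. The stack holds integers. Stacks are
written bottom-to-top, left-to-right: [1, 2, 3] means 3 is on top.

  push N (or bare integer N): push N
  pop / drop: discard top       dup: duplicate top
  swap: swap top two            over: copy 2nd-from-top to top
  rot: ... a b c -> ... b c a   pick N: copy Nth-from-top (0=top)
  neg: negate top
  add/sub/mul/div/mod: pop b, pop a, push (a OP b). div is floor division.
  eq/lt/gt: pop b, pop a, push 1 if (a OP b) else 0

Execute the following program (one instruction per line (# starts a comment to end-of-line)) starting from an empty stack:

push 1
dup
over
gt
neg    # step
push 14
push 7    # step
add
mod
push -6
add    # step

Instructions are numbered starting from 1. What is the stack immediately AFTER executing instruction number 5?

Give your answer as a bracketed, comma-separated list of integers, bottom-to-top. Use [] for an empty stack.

Answer: [1, 0]

Derivation:
Step 1 ('push 1'): [1]
Step 2 ('dup'): [1, 1]
Step 3 ('over'): [1, 1, 1]
Step 4 ('gt'): [1, 0]
Step 5 ('neg'): [1, 0]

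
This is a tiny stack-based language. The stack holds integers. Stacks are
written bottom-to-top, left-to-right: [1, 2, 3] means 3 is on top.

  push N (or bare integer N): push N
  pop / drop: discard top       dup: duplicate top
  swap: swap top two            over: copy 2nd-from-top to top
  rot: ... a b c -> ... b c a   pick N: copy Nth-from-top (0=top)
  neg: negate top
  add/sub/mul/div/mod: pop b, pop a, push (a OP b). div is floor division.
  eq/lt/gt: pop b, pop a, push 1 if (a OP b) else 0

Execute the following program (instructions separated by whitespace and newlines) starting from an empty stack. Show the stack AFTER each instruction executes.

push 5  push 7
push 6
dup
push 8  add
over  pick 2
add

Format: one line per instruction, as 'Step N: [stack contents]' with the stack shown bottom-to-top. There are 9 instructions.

Step 1: [5]
Step 2: [5, 7]
Step 3: [5, 7, 6]
Step 4: [5, 7, 6, 6]
Step 5: [5, 7, 6, 6, 8]
Step 6: [5, 7, 6, 14]
Step 7: [5, 7, 6, 14, 6]
Step 8: [5, 7, 6, 14, 6, 6]
Step 9: [5, 7, 6, 14, 12]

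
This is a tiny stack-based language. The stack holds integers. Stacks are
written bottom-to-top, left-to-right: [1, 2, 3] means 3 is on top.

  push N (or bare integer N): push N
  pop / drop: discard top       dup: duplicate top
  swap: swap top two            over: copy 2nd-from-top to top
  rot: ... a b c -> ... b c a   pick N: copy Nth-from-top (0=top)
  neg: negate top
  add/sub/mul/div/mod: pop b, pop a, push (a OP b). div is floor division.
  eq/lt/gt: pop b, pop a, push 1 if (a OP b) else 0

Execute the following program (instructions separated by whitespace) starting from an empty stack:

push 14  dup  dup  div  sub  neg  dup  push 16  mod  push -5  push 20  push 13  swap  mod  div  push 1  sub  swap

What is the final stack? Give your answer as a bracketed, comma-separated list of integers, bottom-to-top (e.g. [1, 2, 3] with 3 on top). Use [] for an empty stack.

After 'push 14': [14]
After 'dup': [14, 14]
After 'dup': [14, 14, 14]
After 'div': [14, 1]
After 'sub': [13]
After 'neg': [-13]
After 'dup': [-13, -13]
After 'push 16': [-13, -13, 16]
After 'mod': [-13, 3]
After 'push -5': [-13, 3, -5]
After 'push 20': [-13, 3, -5, 20]
After 'push 13': [-13, 3, -5, 20, 13]
After 'swap': [-13, 3, -5, 13, 20]
After 'mod': [-13, 3, -5, 13]
After 'div': [-13, 3, -1]
After 'push 1': [-13, 3, -1, 1]
After 'sub': [-13, 3, -2]
After 'swap': [-13, -2, 3]

Answer: [-13, -2, 3]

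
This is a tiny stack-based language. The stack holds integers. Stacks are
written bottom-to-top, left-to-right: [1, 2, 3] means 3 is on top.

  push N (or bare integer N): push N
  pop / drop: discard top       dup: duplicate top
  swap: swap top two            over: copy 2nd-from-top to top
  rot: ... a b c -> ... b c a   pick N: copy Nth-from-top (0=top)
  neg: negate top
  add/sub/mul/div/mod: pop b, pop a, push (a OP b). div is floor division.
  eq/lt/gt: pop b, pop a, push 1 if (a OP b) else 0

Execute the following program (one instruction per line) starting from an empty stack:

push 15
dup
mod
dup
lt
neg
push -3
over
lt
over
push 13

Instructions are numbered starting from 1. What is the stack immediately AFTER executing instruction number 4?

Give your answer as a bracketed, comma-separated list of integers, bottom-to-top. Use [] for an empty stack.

Step 1 ('push 15'): [15]
Step 2 ('dup'): [15, 15]
Step 3 ('mod'): [0]
Step 4 ('dup'): [0, 0]

Answer: [0, 0]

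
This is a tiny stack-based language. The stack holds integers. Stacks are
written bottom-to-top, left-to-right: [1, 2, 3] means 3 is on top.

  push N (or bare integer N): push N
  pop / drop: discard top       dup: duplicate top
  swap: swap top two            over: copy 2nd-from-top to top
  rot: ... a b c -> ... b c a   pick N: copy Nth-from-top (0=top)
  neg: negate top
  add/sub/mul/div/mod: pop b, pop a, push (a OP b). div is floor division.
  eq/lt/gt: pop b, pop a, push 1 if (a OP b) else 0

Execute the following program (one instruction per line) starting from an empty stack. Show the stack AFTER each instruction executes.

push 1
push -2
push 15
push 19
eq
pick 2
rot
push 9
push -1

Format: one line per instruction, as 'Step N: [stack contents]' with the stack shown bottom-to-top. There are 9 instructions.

Step 1: [1]
Step 2: [1, -2]
Step 3: [1, -2, 15]
Step 4: [1, -2, 15, 19]
Step 5: [1, -2, 0]
Step 6: [1, -2, 0, 1]
Step 7: [1, 0, 1, -2]
Step 8: [1, 0, 1, -2, 9]
Step 9: [1, 0, 1, -2, 9, -1]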